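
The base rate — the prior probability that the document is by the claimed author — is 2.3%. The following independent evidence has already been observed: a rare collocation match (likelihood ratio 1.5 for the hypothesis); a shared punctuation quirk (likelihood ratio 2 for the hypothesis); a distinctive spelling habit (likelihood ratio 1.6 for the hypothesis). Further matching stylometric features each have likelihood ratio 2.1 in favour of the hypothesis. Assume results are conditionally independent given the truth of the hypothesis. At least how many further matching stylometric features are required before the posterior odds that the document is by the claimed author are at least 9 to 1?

6

Prior odds = 0.023/0.977 = 23/977.
Combined Bayes factor of the evidence already in hand = 1.5 × 2 × 1.6 = 4.8.
Odds after that evidence = (23/977) × 4.8 = 552/4885.
Target odds = 9.
Need 2.1ⁿ ≥ 9 ÷ (552/4885) = 14655/184.
2.1⁵ = 4084101/100000 falls short of 14655/184 but 2.1⁶ = 85766121/1000000 reaches it, so n = 6.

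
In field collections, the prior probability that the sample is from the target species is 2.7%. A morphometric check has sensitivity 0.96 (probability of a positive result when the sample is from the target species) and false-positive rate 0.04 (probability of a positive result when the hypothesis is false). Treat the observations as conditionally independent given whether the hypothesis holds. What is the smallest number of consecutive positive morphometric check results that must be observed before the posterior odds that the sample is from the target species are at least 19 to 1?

3

Prior odds = 0.027/0.973 = 27/973.
Likelihood ratio of a positive result = 0.96/0.04 = 24.
Target odds = 19.
Require 24ⁿ ≥ 19 ÷ (27/973) = 18487/27.
24² = 576 falls short of 18487/27 but 24³ = 13824 reaches it, so n = 3.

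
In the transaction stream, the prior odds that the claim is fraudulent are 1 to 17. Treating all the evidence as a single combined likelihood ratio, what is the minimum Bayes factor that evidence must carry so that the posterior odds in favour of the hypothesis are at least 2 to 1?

Prior odds = 1/17.
Target odds = 2.
Required Bayes factor = 2 ÷ (1/17) = 34.

34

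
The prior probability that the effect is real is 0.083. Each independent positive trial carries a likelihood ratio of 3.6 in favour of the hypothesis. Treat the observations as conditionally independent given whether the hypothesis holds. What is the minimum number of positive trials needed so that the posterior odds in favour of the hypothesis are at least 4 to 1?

Prior odds: 0.083 ÷ 0.917 = 83/917.
Likelihood ratio per positive trial = 3.6.
Target odds = 4.
Require 3.6ⁿ ≥ 4 ÷ (83/917) = 3668/83.
3.6² = 12.96 falls short of 3668/83 but 3.6³ = 46.656 reaches it, so n = 3.

3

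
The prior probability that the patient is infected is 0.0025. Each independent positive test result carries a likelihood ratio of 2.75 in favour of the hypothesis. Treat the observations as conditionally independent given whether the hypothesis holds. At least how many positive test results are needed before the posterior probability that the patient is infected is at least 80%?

8

Prior odds = 0.0025/0.9975 = 1/399.
Likelihood ratio per positive test result = 2.75.
Target odds: 0.8 ÷ 0.2 = 4.
Require 2.75ⁿ ≥ 4 ÷ (1/399) = 1596.
2.75⁷ = 19487171/16384 falls short of 1596 but 2.75⁸ = 214358881/65536 reaches it, so n = 8.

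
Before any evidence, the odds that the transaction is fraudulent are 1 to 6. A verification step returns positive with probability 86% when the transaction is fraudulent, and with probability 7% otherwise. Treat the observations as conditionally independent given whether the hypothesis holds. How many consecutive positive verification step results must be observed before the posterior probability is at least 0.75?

Prior odds = 1/6.
Likelihood ratio of a positive result = 0.86/0.07 = 86/7.
Target odds: 0.75 ÷ 0.25 = 3.
Need (1/6) × (86/7)ⁿ ≥ 3, i.e. (86/7)ⁿ ≥ 18.
(86/7)¹ = 86/7 falls short of 18 but (86/7)² = 7396/49 reaches it, so n = 2.

2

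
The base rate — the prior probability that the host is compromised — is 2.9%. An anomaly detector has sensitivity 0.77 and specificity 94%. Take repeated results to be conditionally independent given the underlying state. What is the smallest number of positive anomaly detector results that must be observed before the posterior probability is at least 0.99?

Prior odds = 0.029/0.971 = 29/971.
False-positive rate = 1 − 0.94 = 0.06; likelihood ratio of a positive = 0.77/0.06 = 77/6.
Target posterior odds = 0.99/0.01 = 99.
Need (29/971) × (77/6)ⁿ ≥ 99, i.e. (77/6)ⁿ ≥ 96129/29.
(77/6)³ = 456533/216 falls short of 96129/29 but (77/6)⁴ = 35153041/1296 reaches it, so n = 4.

4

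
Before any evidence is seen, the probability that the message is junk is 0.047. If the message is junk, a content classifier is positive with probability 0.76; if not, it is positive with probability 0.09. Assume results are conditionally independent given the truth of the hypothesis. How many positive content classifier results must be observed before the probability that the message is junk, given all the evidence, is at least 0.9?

Prior odds: 0.047 ÷ 0.953 = 47/953.
Likelihood ratio of a positive = 0.76/0.09 = 76/9.
Target posterior odds = 0.9/0.1 = 9.
Require (76/9)ⁿ ≥ 9 ÷ (47/953) = 8577/47.
(76/9)² = 5776/81 falls short of 8577/47 but (76/9)³ = 438976/729 reaches it, so n = 3.

3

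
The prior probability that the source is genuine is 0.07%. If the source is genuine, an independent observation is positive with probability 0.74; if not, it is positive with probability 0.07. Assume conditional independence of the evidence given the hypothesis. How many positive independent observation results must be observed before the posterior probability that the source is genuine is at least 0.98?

5

Prior odds = 0.0007/0.9993 = 7/9993.
Likelihood ratio of a positive = 0.74/0.07 = 74/7.
Target posterior odds = 0.98/0.02 = 49.
Require (74/7)ⁿ ≥ 49 ÷ (7/9993) = 69951.
(74/7)⁴ = 29986576/2401 falls short of 69951 but (74/7)⁵ ≈132029 reaches it, so n = 5.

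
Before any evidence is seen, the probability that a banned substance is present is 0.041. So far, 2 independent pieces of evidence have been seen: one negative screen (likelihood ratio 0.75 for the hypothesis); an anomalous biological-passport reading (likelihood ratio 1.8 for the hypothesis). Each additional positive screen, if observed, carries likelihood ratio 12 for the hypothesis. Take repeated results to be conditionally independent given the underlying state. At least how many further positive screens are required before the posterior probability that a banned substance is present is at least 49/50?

Prior odds = 0.041/0.959 = 41/959.
Combined Bayes factor of the evidence already in hand = 0.75 × 1.8 = 1.35.
Odds after that evidence = (41/959) × 1.35 = 1107/19180.
Target odds = 0.98/0.02 = 49.
Need 12ⁿ ≥ 49 ÷ (1107/19180) = 939820/1107.
12² = 144 falls short of 939820/1107 but 12³ = 1728 reaches it, so n = 3.

3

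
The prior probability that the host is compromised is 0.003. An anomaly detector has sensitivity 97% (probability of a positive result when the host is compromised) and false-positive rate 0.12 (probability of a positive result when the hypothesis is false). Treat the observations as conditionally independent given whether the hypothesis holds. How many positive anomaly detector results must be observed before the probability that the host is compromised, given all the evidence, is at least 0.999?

Prior odds: 0.003 ÷ 0.997 = 3/997.
Likelihood ratio of a positive result = 0.97/0.12 = 97/12.
Target odds: 0.999 ÷ 0.001 = 999.
Require (97/12)ⁿ ≥ 999 ÷ (3/997) = 332001.
(97/12)⁶ ≈278961 falls short of 332001 but (97/12)⁷ ≈2.25493e+06 reaches it, so n = 7.

7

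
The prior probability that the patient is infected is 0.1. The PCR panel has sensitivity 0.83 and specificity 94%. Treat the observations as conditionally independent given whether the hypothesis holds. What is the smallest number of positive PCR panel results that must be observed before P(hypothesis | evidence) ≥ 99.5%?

3

Prior odds: 0.1 ÷ 0.9 = 1/9.
False-positive rate = 1 − 0.94 = 0.06; likelihood ratio of a positive = 0.83/0.06 = 83/6.
Target posterior odds = 0.995/0.005 = 199.
Require (83/6)ⁿ ≥ 199 ÷ (1/9) = 1791.
(83/6)² = 6889/36 falls short of 1791 but (83/6)³ = 571787/216 reaches it, so n = 3.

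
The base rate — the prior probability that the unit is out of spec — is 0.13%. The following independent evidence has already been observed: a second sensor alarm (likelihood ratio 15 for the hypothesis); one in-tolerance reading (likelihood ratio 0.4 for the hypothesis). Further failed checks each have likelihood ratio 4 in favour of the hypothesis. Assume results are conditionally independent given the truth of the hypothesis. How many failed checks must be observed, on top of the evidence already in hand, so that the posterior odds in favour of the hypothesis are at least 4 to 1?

5

Prior odds = 0.0013/0.9987 = 13/9987.
Combined Bayes factor of the evidence already in hand = 15 × 0.4 = 6.
Odds after that evidence = (13/9987) × 6 = 26/3329.
Target odds = 4.
Need 4ⁿ ≥ 4 ÷ (26/3329) = 6658/13.
4⁴ = 256 falls short of 6658/13 but 4⁵ = 1024 reaches it, so n = 5.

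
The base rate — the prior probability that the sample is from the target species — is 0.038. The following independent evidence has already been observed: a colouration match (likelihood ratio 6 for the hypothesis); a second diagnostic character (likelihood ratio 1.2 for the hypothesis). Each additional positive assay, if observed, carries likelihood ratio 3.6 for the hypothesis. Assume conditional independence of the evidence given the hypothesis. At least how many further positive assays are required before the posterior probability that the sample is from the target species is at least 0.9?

3

Prior odds = 0.038/0.962 = 19/481.
Combined Bayes factor of the evidence already in hand = 6 × 1.2 = 7.2.
Odds after that evidence = (19/481) × 7.2 = 684/2405.
Target odds = 0.9/0.1 = 9.
Need 3.6ⁿ ≥ 9 ÷ (684/2405) = 2405/76.
3.6² = 12.96 falls short of 2405/76 but 3.6³ = 46.656 reaches it, so n = 3.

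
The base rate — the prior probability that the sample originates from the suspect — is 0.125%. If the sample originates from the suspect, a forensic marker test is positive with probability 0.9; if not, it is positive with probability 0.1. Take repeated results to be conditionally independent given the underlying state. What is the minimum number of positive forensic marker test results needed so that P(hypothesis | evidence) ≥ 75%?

Prior odds: 0.00125 ÷ 0.99875 = 1/799.
Likelihood ratio of a positive = 0.9/0.1 = 9.
Target odds: 0.75 ÷ 0.25 = 3.
Require 9ⁿ ≥ 3 ÷ (1/799) = 2397.
9³ = 729 falls short of 2397 but 9⁴ = 6561 reaches it, so n = 4.

4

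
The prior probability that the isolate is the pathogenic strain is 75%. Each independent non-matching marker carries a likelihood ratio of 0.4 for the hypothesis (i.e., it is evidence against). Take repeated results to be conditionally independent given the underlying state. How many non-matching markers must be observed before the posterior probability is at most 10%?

4

Prior odds: 0.75 ÷ 0.25 = 3.
Likelihood ratio per non-matching marker = 0.4.
Target odds: 0.1 ÷ 0.9 = 1/9.
Need 3 × 0.4ⁿ ≤ 1/9, i.e. 0.4ⁿ ≤ 1/27.
0.4³ = 0.064 is still above 1/27 but 0.4⁴ = 0.0256 is at or below it, so n = 4.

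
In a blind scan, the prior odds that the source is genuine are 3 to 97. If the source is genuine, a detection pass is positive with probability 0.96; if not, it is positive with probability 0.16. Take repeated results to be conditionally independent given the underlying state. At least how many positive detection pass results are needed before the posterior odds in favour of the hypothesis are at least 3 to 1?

Prior odds = 3/97.
Likelihood ratio of a positive = 0.96/0.16 = 6.
Target odds = 3.
Require 6ⁿ ≥ 3 ÷ (3/97) = 97.
6² = 36 falls short of 97 but 6³ = 216 reaches it, so n = 3.

3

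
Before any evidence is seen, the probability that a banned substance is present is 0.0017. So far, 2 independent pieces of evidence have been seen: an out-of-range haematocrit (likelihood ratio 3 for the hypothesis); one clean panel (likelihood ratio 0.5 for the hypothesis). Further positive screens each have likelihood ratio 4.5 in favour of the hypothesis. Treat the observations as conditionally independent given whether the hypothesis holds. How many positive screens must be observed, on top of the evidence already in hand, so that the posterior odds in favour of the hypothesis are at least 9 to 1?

6

Prior odds = 0.0017/0.9983 = 17/9983.
Combined Bayes factor of the evidence already in hand = 3 × 0.5 = 1.5.
Odds after that evidence = (17/9983) × 1.5 = 51/19966.
Target odds = 9.
Need 4.5ⁿ ≥ 9 ÷ (51/19966) = 59898/17.
4.5⁵ = 1845.28125 falls short of 59898/17 but 4.5⁶ = 8303.765625 reaches it, so n = 6.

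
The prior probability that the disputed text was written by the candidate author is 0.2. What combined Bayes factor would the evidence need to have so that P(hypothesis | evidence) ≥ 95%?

76

Prior odds = 0.2/0.8 = 0.25.
Target odds = 0.95/0.05 = 19.
Required Bayes factor = 19 ÷ 0.25 = 76.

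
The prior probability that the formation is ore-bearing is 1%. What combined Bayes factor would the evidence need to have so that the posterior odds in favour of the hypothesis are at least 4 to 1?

Prior odds = 0.01/0.99 = 1/99.
Target odds = 4.
Required Bayes factor = 4 ÷ (1/99) = 396.

396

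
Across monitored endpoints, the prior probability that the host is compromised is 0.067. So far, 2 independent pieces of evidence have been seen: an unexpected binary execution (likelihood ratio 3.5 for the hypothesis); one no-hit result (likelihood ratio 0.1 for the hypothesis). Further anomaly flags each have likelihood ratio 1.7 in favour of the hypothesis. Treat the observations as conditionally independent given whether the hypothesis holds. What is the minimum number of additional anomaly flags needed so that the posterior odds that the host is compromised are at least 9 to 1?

Prior odds = 0.067/0.933 = 67/933.
Combined Bayes factor of the evidence already in hand = 3.5 × 0.1 = 0.35.
Odds after that evidence = (67/933) × 0.35 = 469/18660.
Target odds = 9.
Need 1.7ⁿ ≥ 9 ÷ (469/18660) = 167940/469.
1.7¹¹ ≈342.719 falls short of 167940/469 but 1.7¹² ≈582.622 reaches it, so n = 12.

12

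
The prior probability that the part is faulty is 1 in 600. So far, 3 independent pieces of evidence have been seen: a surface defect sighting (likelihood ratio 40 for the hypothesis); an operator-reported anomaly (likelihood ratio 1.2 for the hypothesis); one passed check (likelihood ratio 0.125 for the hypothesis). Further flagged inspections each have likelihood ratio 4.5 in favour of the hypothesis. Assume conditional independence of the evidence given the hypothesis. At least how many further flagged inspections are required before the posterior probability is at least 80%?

Prior odds = (1/600)/(599/600) = 1/599.
Combined Bayes factor of the evidence already in hand = 40 × 1.2 × 0.125 = 6.
Odds after that evidence = (1/599) × 6 = 6/599.
Target odds = 0.8/0.2 = 4.
Need 4.5ⁿ ≥ 4 ÷ (6/599) = 1198/3.
4.5³ = 91.125 falls short of 1198/3 but 4.5⁴ = 410.0625 reaches it, so n = 4.

4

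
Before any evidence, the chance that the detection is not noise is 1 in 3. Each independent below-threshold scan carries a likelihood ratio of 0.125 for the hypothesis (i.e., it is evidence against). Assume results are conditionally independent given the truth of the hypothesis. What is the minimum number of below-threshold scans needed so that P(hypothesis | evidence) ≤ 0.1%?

3

Prior odds = (1/3)/(2/3) = 0.5.
Likelihood ratio per below-threshold scan = 0.125.
Target odds: 0.001 ÷ 0.999 = 1/999.
Require 0.125ⁿ ≤ 1/999 ÷ 0.5 = 2/999.
0.125² = 0.015625 is still above 2/999 but 0.125³ = 0.001953125 is at or below it, so n = 3.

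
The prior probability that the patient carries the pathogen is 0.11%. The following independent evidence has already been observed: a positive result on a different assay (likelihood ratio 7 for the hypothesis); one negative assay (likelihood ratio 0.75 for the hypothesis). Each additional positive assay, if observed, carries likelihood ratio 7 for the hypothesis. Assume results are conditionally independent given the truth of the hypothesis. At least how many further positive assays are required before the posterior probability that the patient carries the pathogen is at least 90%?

4

Prior odds = 0.0011/0.9989 = 11/9989.
Combined Bayes factor of the evidence already in hand = 7 × 0.75 = 5.25.
Odds after that evidence = (11/9989) × 5.25 = 33/5708.
Target odds = 0.9/0.1 = 9.
Need 7ⁿ ≥ 9 ÷ (33/5708) = 17124/11.
7³ = 343 falls short of 17124/11 but 7⁴ = 2401 reaches it, so n = 4.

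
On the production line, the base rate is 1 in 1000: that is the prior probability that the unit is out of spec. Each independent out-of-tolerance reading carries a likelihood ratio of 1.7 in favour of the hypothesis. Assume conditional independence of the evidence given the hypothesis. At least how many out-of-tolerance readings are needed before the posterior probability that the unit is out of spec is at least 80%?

16

Prior odds: 0.001 ÷ 0.999 = 1/999.
Likelihood ratio per out-of-tolerance reading = 1.7.
Target posterior odds = 0.8/0.2 = 4.
Need (1/999) × 1.7ⁿ ≥ 4, i.e. 1.7ⁿ ≥ 3996.
1.7¹⁵ ≈2862.42 falls short of 3996 but 1.7¹⁶ ≈4866.12 reaches it, so n = 16.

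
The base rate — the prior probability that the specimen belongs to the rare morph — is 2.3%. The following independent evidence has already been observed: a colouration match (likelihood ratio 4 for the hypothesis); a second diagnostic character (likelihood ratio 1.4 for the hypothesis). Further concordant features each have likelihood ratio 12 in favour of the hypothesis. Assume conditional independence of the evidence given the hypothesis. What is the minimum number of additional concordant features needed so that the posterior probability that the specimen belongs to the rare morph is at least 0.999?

Prior odds = 0.023/0.977 = 23/977.
Combined Bayes factor of the evidence already in hand = 4 × 1.4 = 5.6.
Odds after that evidence = (23/977) × 5.6 = 644/4885.
Target odds = 0.999/0.001 = 999.
Need 12ⁿ ≥ 999 ÷ (644/4885) = 4880115/644.
12³ = 1728 falls short of 4880115/644 but 12⁴ = 20736 reaches it, so n = 4.

4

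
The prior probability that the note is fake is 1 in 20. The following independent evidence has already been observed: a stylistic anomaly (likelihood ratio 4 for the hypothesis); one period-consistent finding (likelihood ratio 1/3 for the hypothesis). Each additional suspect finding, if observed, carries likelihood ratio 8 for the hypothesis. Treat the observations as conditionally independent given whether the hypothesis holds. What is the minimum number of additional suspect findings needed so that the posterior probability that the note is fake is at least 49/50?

Prior odds = 0.05/0.95 = 1/19.
Combined Bayes factor of the evidence already in hand = 4 × (1/3) = 4/3.
Odds after that evidence = (1/19) × 4/3 = 4/57.
Target odds = 0.98/0.02 = 49.
Need 8ⁿ ≥ 49 ÷ (4/57) = 698.25.
8³ = 512 falls short of 698.25 but 8⁴ = 4096 reaches it, so n = 4.

4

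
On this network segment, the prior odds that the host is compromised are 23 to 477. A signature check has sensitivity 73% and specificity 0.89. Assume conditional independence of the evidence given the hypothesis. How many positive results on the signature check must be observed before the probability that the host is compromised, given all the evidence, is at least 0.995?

5

Prior odds = 23/477.
False-positive rate = 1 − 0.89 = 0.11; likelihood ratio of a positive = 0.73/0.11 = 73/11.
Target odds: 0.995 ÷ 0.005 = 199.
Need (23/477) × (73/11)ⁿ ≥ 199, i.e. (73/11)ⁿ ≥ 94923/23.
(73/11)⁴ = 28398241/14641 falls short of 94923/23 but (73/11)⁵ ≈12872.1 reaches it, so n = 5.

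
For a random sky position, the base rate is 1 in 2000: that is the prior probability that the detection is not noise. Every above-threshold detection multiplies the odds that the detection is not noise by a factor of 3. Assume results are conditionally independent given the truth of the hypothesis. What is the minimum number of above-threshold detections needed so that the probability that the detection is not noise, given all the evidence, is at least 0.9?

9

Prior odds = 0.0005/0.9995 = 1/1999.
Likelihood ratio per above-threshold detection = 3.
Target posterior odds = 0.9/0.1 = 9.
Need (1/1999) × 3ⁿ ≥ 9, i.e. 3ⁿ ≥ 17991.
3⁸ = 6561 falls short of 17991 but 3⁹ = 19683 reaches it, so n = 9.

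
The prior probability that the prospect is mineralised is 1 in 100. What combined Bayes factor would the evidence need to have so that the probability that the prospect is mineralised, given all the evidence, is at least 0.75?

Prior odds = 0.01/0.99 = 1/99.
Target odds = 0.75/0.25 = 3.
Required Bayes factor = 3 ÷ (1/99) = 297.

297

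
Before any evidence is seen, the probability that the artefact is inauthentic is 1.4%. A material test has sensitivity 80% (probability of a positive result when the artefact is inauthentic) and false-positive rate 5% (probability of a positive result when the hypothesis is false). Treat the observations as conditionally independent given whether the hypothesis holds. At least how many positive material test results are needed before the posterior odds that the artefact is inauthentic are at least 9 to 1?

Prior odds: 0.014 ÷ 0.986 = 7/493.
Likelihood ratio of a positive result = 0.8/0.05 = 16.
Target odds = 9.
Require 16ⁿ ≥ 9 ÷ (7/493) = 4437/7.
16² = 256 falls short of 4437/7 but 16³ = 4096 reaches it, so n = 3.

3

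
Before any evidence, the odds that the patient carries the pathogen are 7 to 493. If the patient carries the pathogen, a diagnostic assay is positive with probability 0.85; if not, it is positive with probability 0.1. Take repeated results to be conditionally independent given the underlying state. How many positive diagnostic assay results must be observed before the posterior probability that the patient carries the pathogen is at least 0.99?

5

Prior odds = 7/493.
Likelihood ratio of a positive = 0.85/0.1 = 8.5.
Target odds: 0.99 ÷ 0.01 = 99.
Need (7/493) × 8.5ⁿ ≥ 99, i.e. 8.5ⁿ ≥ 48807/7.
8.5⁴ = 5220.0625 falls short of 48807/7 but 8.5⁵ = 44370.53125 reaches it, so n = 5.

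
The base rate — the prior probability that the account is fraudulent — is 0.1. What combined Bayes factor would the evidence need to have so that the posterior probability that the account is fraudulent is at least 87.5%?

Prior odds = 0.1/0.9 = 1/9.
Target odds = 0.875/0.125 = 7.
Required Bayes factor = 7 ÷ (1/9) = 63.

63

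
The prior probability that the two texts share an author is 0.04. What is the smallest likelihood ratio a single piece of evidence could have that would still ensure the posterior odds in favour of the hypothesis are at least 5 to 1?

120

Prior odds = 0.04/0.96 = 1/24.
Target odds = 5.
Required Bayes factor = 5 ÷ (1/24) = 120.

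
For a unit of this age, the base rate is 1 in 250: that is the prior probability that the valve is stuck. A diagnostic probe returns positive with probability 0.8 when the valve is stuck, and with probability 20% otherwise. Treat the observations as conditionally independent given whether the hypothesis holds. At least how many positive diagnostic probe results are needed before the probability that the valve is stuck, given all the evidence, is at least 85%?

Prior odds = 0.004/0.996 = 1/249.
Likelihood ratio of a positive result = 0.8/0.2 = 4.
Target odds: 0.85 ÷ 0.15 = 17/3.
Need (1/249) × 4ⁿ ≥ 17/3, i.e. 4ⁿ ≥ 1411.
4⁵ = 1024 falls short of 1411 but 4⁶ = 4096 reaches it, so n = 6.

6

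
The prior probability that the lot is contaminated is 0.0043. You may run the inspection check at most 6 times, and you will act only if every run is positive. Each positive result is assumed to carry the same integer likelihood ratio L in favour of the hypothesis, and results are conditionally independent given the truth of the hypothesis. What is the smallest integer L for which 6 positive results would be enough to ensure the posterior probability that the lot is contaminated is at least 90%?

4

Prior odds = 0.0043/0.9957 = 43/9957.
Target odds = 0.9/0.1 = 9.
Need L⁶ ≥ 9 ÷ (43/9957) = 89613/43.
3⁶ = 729 < 89613/43 ≤ 4096 = 4⁶, so L = 4.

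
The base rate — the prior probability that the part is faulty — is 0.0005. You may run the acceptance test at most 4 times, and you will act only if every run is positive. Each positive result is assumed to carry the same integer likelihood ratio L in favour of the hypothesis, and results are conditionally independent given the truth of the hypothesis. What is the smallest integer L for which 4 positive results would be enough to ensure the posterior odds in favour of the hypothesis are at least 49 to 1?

Prior odds = 0.0005/0.9995 = 1/1999.
Target odds = 49.
Need L⁴ ≥ 49 ÷ (1/1999) = 97951.
17⁴ = 83521 < 97951 ≤ 104976 = 18⁴, so L = 18.

18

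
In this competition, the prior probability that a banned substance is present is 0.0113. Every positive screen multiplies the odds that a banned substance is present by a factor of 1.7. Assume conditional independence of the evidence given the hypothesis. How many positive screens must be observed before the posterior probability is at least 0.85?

Prior odds: 0.0113 ÷ 0.9887 = 113/9887.
Likelihood ratio per positive screen = 1.7.
Target odds: 0.85 ÷ 0.15 = 17/3.
Require 1.7ⁿ ≥ 17/3 ÷ (113/9887) = 168079/339.
1.7¹¹ ≈342.719 falls short of 168079/339 but 1.7¹² ≈582.622 reaches it, so n = 12.

12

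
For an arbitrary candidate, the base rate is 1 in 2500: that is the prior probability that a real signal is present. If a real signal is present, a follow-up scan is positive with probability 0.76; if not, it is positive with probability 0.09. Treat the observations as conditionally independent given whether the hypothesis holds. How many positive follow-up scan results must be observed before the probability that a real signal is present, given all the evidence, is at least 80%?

Prior odds: 0.0004 ÷ 0.9996 = 1/2499.
Likelihood ratio of a positive = 0.76/0.09 = 76/9.
Target posterior odds = 0.8/0.2 = 4.
Need (1/2499) × (76/9)ⁿ ≥ 4, i.e. (76/9)ⁿ ≥ 9996.
(76/9)⁴ = 33362176/6561 falls short of 9996 but (76/9)⁵ ≈42939.3 reaches it, so n = 5.

5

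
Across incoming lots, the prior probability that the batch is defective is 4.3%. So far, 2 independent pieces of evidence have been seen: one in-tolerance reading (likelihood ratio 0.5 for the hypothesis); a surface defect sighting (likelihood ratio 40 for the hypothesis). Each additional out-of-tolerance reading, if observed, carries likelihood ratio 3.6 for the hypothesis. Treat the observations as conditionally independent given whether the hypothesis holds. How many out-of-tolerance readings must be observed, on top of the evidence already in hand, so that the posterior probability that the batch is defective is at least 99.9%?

6

Prior odds = 0.043/0.957 = 43/957.
Combined Bayes factor of the evidence already in hand = 0.5 × 40 = 20.
Odds after that evidence = (43/957) × 20 = 860/957.
Target odds = 0.999/0.001 = 999.
Need 3.6ⁿ ≥ 999 ÷ (860/957) = 956043/860.
3.6⁵ = 604.66176 falls short of 956043/860 but 3.6⁶ = 34012224/15625 reaches it, so n = 6.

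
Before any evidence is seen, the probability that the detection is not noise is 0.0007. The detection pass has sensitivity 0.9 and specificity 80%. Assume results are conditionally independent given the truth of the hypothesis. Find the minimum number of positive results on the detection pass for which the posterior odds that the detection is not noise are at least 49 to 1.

Prior odds: 0.0007 ÷ 0.9993 = 7/9993.
False-positive rate = 1 − 0.8 = 0.2; likelihood ratio of a positive = 0.9/0.2 = 4.5.
Target odds = 49.
Need (7/9993) × 4.5ⁿ ≥ 49, i.e. 4.5ⁿ ≥ 69951.
4.5⁷ = 4782969/128 falls short of 69951 but 4.5⁸ = 43046721/256 reaches it, so n = 8.

8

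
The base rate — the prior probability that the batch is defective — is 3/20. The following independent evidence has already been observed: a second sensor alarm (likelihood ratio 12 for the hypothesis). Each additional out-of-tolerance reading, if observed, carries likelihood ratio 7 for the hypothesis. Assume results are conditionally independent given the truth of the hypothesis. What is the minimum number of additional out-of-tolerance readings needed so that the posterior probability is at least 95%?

2

Prior odds = 0.15/0.85 = 3/17.
Bayes factor of the evidence already in hand = 12.
Odds after that evidence = (3/17) × 12 = 36/17.
Target odds = 0.95/0.05 = 19.
Need 7ⁿ ≥ 19 ÷ (36/17) = 323/36.
7¹ = 7 falls short of 323/36 but 7² = 49 reaches it, so n = 2.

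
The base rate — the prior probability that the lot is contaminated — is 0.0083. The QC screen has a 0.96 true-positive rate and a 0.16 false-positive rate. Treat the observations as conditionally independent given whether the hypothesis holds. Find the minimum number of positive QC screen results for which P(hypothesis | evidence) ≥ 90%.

4

Prior odds = 0.0083/0.9917 = 83/9917.
Likelihood ratio of a positive result = 0.96/0.16 = 6.
Target odds: 0.9 ÷ 0.1 = 9.
Need (83/9917) × 6ⁿ ≥ 9, i.e. 6ⁿ ≥ 89253/83.
6³ = 216 falls short of 89253/83 but 6⁴ = 1296 reaches it, so n = 4.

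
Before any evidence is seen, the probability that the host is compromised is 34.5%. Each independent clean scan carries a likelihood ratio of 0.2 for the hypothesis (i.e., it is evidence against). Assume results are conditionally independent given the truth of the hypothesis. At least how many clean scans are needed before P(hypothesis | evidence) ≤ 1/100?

3

Prior odds = 0.345/0.655 = 69/131.
Likelihood ratio per clean scan = 0.2.
Target posterior odds = 0.01/0.99 = 1/99.
Require 0.2ⁿ ≤ 1/99 ÷ (69/131) = 131/6831.
0.2² = 0.04 is still above 131/6831 but 0.2³ = 0.008 is at or below it, so n = 3.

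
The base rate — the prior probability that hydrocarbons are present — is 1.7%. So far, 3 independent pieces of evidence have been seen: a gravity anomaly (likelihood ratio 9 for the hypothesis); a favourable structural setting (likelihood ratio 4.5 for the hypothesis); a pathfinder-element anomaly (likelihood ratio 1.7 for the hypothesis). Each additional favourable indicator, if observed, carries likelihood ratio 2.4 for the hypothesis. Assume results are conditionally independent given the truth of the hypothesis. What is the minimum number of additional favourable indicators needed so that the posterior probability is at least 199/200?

6

Prior odds = 0.017/0.983 = 17/983.
Combined Bayes factor of the evidence already in hand = 9 × 4.5 × 1.7 = 68.85.
Odds after that evidence = (17/983) × 68.85 = 23409/19660.
Target odds = 0.995/0.005 = 199.
Need 2.4ⁿ ≥ 199 ÷ (23409/19660) = 3912340/23409.
2.4⁵ = 79.62624 falls short of 3912340/23409 but 2.4⁶ = 2985984/15625 reaches it, so n = 6.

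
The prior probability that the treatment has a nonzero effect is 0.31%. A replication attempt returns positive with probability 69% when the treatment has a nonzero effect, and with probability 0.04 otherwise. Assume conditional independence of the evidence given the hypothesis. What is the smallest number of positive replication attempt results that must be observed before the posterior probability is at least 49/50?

Prior odds = 0.0031/0.9969 = 31/9969.
Likelihood ratio of a positive result = 0.69/0.04 = 17.25.
Target odds: 0.98 ÷ 0.02 = 49.
Need (31/9969) × 17.25ⁿ ≥ 49, i.e. 17.25ⁿ ≥ 488481/31.
17.25³ = 5132.953125 falls short of 488481/31 but 17.25⁴ = 22667121/256 reaches it, so n = 4.

4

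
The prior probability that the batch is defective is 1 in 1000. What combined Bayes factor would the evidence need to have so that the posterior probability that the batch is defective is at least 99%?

Prior odds = 0.001/0.999 = 1/999.
Target odds = 0.99/0.01 = 99.
Required Bayes factor = 99 ÷ (1/999) = 98901.

98901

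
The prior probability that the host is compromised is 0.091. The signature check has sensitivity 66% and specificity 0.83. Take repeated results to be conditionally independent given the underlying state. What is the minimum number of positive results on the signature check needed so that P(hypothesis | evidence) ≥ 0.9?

4

Prior odds: 0.091 ÷ 0.909 = 91/909.
False-positive rate = 1 − 0.83 = 0.17; likelihood ratio of a positive = 0.66/0.17 = 66/17.
Target posterior odds = 0.9/0.1 = 9.
Require (66/17)ⁿ ≥ 9 ÷ (91/909) = 8181/91.
(66/17)³ = 287496/4913 falls short of 8181/91 but (66/17)⁴ = 18974736/83521 reaches it, so n = 4.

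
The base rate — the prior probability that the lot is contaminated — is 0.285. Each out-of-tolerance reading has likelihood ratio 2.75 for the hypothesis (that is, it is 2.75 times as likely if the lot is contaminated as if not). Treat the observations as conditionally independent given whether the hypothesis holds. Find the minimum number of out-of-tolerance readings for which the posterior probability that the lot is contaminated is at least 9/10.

Prior odds: 0.285 ÷ 0.715 = 57/143.
Likelihood ratio per out-of-tolerance reading = 2.75.
Target posterior odds = 0.9/0.1 = 9.
Need (57/143) × 2.75ⁿ ≥ 9, i.e. 2.75ⁿ ≥ 429/19.
2.75³ = 20.796875 falls short of 429/19 but 2.75⁴ = 57.19140625 reaches it, so n = 4.

4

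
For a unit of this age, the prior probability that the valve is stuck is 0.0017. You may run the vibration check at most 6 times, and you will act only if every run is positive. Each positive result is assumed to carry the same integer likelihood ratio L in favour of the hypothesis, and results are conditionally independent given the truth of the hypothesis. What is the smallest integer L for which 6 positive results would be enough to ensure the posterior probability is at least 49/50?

6

Prior odds = 0.0017/0.9983 = 17/9983.
Target odds = 0.98/0.02 = 49.
Need L⁶ ≥ 49 ÷ (17/9983) = 489167/17.
5⁶ = 15625 < 489167/17 ≤ 46656 = 6⁶, so L = 6.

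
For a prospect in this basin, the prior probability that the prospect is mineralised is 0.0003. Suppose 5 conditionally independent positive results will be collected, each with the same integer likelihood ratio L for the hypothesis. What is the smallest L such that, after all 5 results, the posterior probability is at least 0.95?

Prior odds = 0.0003/0.9997 = 3/9997.
Target odds = 0.95/0.05 = 19.
Need L⁵ ≥ 19 ÷ (3/9997) = 189943/3.
9⁵ = 59049 < 189943/3 ≤ 100000 = 10⁵, so L = 10.

10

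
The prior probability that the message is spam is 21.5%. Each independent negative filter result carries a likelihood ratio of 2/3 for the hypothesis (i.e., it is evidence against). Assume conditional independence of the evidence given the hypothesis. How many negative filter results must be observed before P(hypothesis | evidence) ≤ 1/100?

Prior odds = 0.215/0.785 = 43/157.
Likelihood ratio per negative filter result = 2/3.
Target odds: 0.01 ÷ 0.99 = 1/99.
Require (2/3)ⁿ ≤ 1/99 ÷ (43/157) = 157/4257.
(2/3)⁸ = 256/6561 is still above 157/4257 but (2/3)⁹ = 512/19683 is at or below it, so n = 9.

9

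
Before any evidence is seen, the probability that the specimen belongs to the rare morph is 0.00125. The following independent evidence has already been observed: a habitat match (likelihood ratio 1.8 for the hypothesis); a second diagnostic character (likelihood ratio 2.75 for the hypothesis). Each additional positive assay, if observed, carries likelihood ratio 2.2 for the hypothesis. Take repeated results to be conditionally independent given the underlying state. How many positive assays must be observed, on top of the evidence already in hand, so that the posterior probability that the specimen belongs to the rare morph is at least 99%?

Prior odds = 0.00125/0.99875 = 1/799.
Combined Bayes factor of the evidence already in hand = 1.8 × 2.75 = 4.95.
Odds after that evidence = (1/799) × 4.95 = 99/15980.
Target odds = 0.99/0.01 = 99.
Need 2.2ⁿ ≥ 99 ÷ (99/15980) = 15980.
2.2¹² ≈12855 falls short of 15980 but 2.2¹³ ≈28281 reaches it, so n = 13.

13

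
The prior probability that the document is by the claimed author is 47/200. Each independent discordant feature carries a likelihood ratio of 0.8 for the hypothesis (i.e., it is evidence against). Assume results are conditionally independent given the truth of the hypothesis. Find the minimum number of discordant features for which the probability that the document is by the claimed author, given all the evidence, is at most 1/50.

13

Prior odds: 0.235 ÷ 0.765 = 47/153.
Likelihood ratio per discordant feature = 0.8.
Target odds: 0.02 ÷ 0.98 = 1/49.
Need (47/153) × 0.8ⁿ ≤ 1/49, i.e. 0.8ⁿ ≤ 153/2303.
0.8¹² = 16777216/244140625 is still above 153/2303 but 0.8¹³ ≈0.0549756 is at or below it, so n = 13.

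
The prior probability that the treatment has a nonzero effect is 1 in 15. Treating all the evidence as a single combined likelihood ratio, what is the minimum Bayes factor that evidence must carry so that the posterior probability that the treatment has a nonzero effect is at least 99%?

1386

Prior odds = (1/15)/(14/15) = 1/14.
Target odds = 0.99/0.01 = 99.
Required Bayes factor = 99 ÷ (1/14) = 1386.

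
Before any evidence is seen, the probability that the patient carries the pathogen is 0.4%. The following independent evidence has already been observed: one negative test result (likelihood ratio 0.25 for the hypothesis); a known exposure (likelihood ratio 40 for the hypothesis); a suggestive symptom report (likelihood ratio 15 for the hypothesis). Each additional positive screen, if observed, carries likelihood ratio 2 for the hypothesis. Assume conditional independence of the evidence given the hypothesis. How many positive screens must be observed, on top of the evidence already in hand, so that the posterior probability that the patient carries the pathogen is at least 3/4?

3

Prior odds = 0.004/0.996 = 1/249.
Combined Bayes factor of the evidence already in hand = 0.25 × 40 × 15 = 150.
Odds after that evidence = (1/249) × 150 = 50/83.
Target odds = 0.75/0.25 = 3.
Need 2ⁿ ≥ 3 ÷ (50/83) = 4.98.
2² = 4 falls short of 4.98 but 2³ = 8 reaches it, so n = 3.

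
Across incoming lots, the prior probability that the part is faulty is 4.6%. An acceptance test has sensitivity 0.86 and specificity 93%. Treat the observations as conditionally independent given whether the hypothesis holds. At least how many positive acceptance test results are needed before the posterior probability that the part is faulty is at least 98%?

Prior odds: 0.046 ÷ 0.954 = 23/477.
False-positive rate = 1 − 0.93 = 0.07; likelihood ratio of a positive = 0.86/0.07 = 86/7.
Target odds: 0.98 ÷ 0.02 = 49.
Need (23/477) × (86/7)ⁿ ≥ 49, i.e. (86/7)ⁿ ≥ 23373/23.
(86/7)² = 7396/49 falls short of 23373/23 but (86/7)³ = 636056/343 reaches it, so n = 3.

3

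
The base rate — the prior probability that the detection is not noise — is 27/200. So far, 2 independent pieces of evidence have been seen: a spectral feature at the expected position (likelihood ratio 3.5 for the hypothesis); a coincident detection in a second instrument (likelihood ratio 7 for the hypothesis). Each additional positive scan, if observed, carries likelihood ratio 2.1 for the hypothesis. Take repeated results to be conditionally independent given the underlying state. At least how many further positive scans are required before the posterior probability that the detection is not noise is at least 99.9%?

Prior odds = 0.135/0.865 = 27/173.
Combined Bayes factor of the evidence already in hand = 3.5 × 7 = 24.5.
Odds after that evidence = (27/173) × 24.5 = 1323/346.
Target odds = 0.999/0.001 = 999.
Need 2.1ⁿ ≥ 999 ÷ (1323/346) = 12802/49.
2.1⁷ ≈180.109 falls short of 12802/49 but 2.1⁸ ≈378.229 reaches it, so n = 8.

8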